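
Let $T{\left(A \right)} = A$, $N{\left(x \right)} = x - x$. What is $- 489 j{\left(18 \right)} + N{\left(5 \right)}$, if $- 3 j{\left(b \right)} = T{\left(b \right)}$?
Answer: $2934$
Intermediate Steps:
$N{\left(x \right)} = 0$
$j{\left(b \right)} = - \frac{b}{3}$
$- 489 j{\left(18 \right)} + N{\left(5 \right)} = - 489 \left(\left(- \frac{1}{3}\right) 18\right) + 0 = \left(-489\right) \left(-6\right) + 0 = 2934 + 0 = 2934$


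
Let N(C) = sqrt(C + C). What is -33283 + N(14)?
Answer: -33283 + 2*sqrt(7) ≈ -33278.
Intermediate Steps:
N(C) = sqrt(2)*sqrt(C) (N(C) = sqrt(2*C) = sqrt(2)*sqrt(C))
-33283 + N(14) = -33283 + sqrt(2)*sqrt(14) = -33283 + 2*sqrt(7)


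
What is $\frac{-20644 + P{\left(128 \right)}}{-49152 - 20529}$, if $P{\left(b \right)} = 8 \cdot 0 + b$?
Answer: $\frac{20516}{69681} \approx 0.29443$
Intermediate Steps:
$P{\left(b \right)} = b$ ($P{\left(b \right)} = 0 + b = b$)
$\frac{-20644 + P{\left(128 \right)}}{-49152 - 20529} = \frac{-20644 + 128}{-49152 - 20529} = - \frac{20516}{-69681} = \left(-20516\right) \left(- \frac{1}{69681}\right) = \frac{20516}{69681}$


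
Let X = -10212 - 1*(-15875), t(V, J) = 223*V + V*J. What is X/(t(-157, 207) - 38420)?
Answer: -5663/105930 ≈ -0.053460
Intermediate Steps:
t(V, J) = 223*V + J*V
X = 5663 (X = -10212 + 15875 = 5663)
X/(t(-157, 207) - 38420) = 5663/(-157*(223 + 207) - 38420) = 5663/(-157*430 - 38420) = 5663/(-67510 - 38420) = 5663/(-105930) = 5663*(-1/105930) = -5663/105930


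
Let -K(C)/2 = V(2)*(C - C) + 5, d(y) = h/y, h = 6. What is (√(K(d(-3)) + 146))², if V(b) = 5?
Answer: 136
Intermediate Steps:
d(y) = 6/y
K(C) = -10 (K(C) = -2*(5*(C - C) + 5) = -2*(5*0 + 5) = -2*(0 + 5) = -2*5 = -10)
(√(K(d(-3)) + 146))² = (√(-10 + 146))² = (√136)² = (2*√34)² = 136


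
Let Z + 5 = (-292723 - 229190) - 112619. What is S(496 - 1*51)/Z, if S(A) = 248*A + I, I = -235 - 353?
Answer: -109772/634537 ≈ -0.17300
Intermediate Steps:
I = -588
S(A) = -588 + 248*A (S(A) = 248*A - 588 = -588 + 248*A)
Z = -634537 (Z = -5 + ((-292723 - 229190) - 112619) = -5 + (-521913 - 112619) = -5 - 634532 = -634537)
S(496 - 1*51)/Z = (-588 + 248*(496 - 1*51))/(-634537) = (-588 + 248*(496 - 51))*(-1/634537) = (-588 + 248*445)*(-1/634537) = (-588 + 110360)*(-1/634537) = 109772*(-1/634537) = -109772/634537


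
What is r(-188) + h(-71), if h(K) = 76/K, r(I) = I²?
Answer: 2509348/71 ≈ 35343.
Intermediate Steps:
r(-188) + h(-71) = (-188)² + 76/(-71) = 35344 + 76*(-1/71) = 35344 - 76/71 = 2509348/71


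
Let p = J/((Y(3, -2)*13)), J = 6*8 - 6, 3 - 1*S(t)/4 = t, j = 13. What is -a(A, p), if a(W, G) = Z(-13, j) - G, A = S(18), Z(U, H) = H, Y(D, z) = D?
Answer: -155/13 ≈ -11.923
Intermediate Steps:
S(t) = 12 - 4*t
J = 42 (J = 48 - 6 = 42)
A = -60 (A = 12 - 4*18 = 12 - 72 = -60)
p = 14/13 (p = 42/((3*13)) = 42/39 = 42*(1/39) = 14/13 ≈ 1.0769)
a(W, G) = 13 - G
-a(A, p) = -(13 - 1*14/13) = -(13 - 14/13) = -1*155/13 = -155/13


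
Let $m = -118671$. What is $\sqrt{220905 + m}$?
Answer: $\sqrt{102234} \approx 319.74$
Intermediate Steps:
$\sqrt{220905 + m} = \sqrt{220905 - 118671} = \sqrt{102234}$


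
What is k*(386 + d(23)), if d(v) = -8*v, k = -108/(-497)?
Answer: 21816/497 ≈ 43.895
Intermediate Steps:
k = 108/497 (k = -108*(-1/497) = 108/497 ≈ 0.21730)
k*(386 + d(23)) = 108*(386 - 8*23)/497 = 108*(386 - 184)/497 = (108/497)*202 = 21816/497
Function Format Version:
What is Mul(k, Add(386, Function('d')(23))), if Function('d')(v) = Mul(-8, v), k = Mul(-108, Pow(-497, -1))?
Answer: Rational(21816, 497) ≈ 43.895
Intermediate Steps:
k = Rational(108, 497) (k = Mul(-108, Rational(-1, 497)) = Rational(108, 497) ≈ 0.21730)
Mul(k, Add(386, Function('d')(23))) = Mul(Rational(108, 497), Add(386, Mul(-8, 23))) = Mul(Rational(108, 497), Add(386, -184)) = Mul(Rational(108, 497), 202) = Rational(21816, 497)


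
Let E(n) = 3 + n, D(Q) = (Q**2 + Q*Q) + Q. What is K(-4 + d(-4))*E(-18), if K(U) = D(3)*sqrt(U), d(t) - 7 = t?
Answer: -315*I ≈ -315.0*I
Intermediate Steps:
d(t) = 7 + t
D(Q) = Q + 2*Q**2 (D(Q) = (Q**2 + Q**2) + Q = 2*Q**2 + Q = Q + 2*Q**2)
K(U) = 21*sqrt(U) (K(U) = (3*(1 + 2*3))*sqrt(U) = (3*(1 + 6))*sqrt(U) = (3*7)*sqrt(U) = 21*sqrt(U))
K(-4 + d(-4))*E(-18) = (21*sqrt(-4 + (7 - 4)))*(3 - 18) = (21*sqrt(-4 + 3))*(-15) = (21*sqrt(-1))*(-15) = (21*I)*(-15) = -315*I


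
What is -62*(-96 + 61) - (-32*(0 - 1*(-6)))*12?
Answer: 4474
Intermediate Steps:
-62*(-96 + 61) - (-32*(0 - 1*(-6)))*12 = -62*(-35) - (-32*(0 + 6))*12 = 2170 - (-32*6)*12 = 2170 - (-192)*12 = 2170 - 1*(-2304) = 2170 + 2304 = 4474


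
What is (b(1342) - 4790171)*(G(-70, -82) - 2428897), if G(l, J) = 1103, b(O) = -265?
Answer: 11630191778184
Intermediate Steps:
(b(1342) - 4790171)*(G(-70, -82) - 2428897) = (-265 - 4790171)*(1103 - 2428897) = -4790436*(-2427794) = 11630191778184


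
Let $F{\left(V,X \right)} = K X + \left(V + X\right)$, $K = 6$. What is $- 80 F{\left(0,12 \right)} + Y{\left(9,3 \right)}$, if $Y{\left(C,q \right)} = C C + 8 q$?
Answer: $-6615$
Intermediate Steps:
$Y{\left(C,q \right)} = C^{2} + 8 q$
$F{\left(V,X \right)} = V + 7 X$ ($F{\left(V,X \right)} = 6 X + \left(V + X\right) = V + 7 X$)
$- 80 F{\left(0,12 \right)} + Y{\left(9,3 \right)} = - 80 \left(0 + 7 \cdot 12\right) + \left(9^{2} + 8 \cdot 3\right) = - 80 \left(0 + 84\right) + \left(81 + 24\right) = \left(-80\right) 84 + 105 = -6720 + 105 = -6615$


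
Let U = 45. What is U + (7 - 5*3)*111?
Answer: -843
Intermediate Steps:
U + (7 - 5*3)*111 = 45 + (7 - 5*3)*111 = 45 + (7 - 15)*111 = 45 - 8*111 = 45 - 888 = -843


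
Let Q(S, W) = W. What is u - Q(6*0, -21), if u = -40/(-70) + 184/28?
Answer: 197/7 ≈ 28.143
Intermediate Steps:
u = 50/7 (u = -40*(-1/70) + 184*(1/28) = 4/7 + 46/7 = 50/7 ≈ 7.1429)
u - Q(6*0, -21) = 50/7 - 1*(-21) = 50/7 + 21 = 197/7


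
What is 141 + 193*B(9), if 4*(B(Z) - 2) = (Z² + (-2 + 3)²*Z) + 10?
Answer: 5352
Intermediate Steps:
B(Z) = 9/2 + Z/4 + Z²/4 (B(Z) = 2 + ((Z² + (-2 + 3)²*Z) + 10)/4 = 2 + ((Z² + 1²*Z) + 10)/4 = 2 + ((Z² + 1*Z) + 10)/4 = 2 + ((Z² + Z) + 10)/4 = 2 + ((Z + Z²) + 10)/4 = 2 + (10 + Z + Z²)/4 = 2 + (5/2 + Z/4 + Z²/4) = 9/2 + Z/4 + Z²/4)
141 + 193*B(9) = 141 + 193*(9/2 + (¼)*9 + (¼)*9²) = 141 + 193*(9/2 + 9/4 + (¼)*81) = 141 + 193*(9/2 + 9/4 + 81/4) = 141 + 193*27 = 141 + 5211 = 5352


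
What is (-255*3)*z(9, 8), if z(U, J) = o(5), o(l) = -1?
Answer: 765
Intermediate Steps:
z(U, J) = -1
(-255*3)*z(9, 8) = -255*3*(-1) = -85*9*(-1) = -765*(-1) = 765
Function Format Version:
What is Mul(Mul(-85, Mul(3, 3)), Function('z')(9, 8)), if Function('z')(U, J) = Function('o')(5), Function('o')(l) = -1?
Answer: 765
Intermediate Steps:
Function('z')(U, J) = -1
Mul(Mul(-85, Mul(3, 3)), Function('z')(9, 8)) = Mul(Mul(-85, Mul(3, 3)), -1) = Mul(Mul(-85, 9), -1) = Mul(-765, -1) = 765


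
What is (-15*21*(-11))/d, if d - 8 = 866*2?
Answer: 231/116 ≈ 1.9914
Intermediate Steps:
d = 1740 (d = 8 + 866*2 = 8 + 1732 = 1740)
(-15*21*(-11))/d = (-15*21*(-11))/1740 = -315*(-11)*(1/1740) = 3465*(1/1740) = 231/116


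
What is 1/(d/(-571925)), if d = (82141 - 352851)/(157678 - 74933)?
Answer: 9464786825/54142 ≈ 1.7481e+5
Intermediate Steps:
d = -54142/16549 (d = -270710/82745 = -270710*1/82745 = -54142/16549 ≈ -3.2716)
1/(d/(-571925)) = 1/(-54142/16549/(-571925)) = 1/(-54142/16549*(-1/571925)) = 1/(54142/9464786825) = 9464786825/54142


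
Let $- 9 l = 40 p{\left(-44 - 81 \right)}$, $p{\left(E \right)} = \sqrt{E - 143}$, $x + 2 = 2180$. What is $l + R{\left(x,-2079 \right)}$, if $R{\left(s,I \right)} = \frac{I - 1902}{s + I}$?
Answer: $- \frac{1327}{33} - \frac{80 i \sqrt{67}}{9} \approx -40.212 - 72.759 i$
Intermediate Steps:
$x = 2178$ ($x = -2 + 2180 = 2178$)
$p{\left(E \right)} = \sqrt{-143 + E}$
$R{\left(s,I \right)} = \frac{-1902 + I}{I + s}$
$l = - \frac{80 i \sqrt{67}}{9}$ ($l = - \frac{40 \sqrt{-143 - 125}}{9} = - \frac{40 \sqrt{-268}}{9} = - \frac{40 \cdot 2 i \sqrt{67}}{9} = - \frac{80 i \sqrt{67}}{9} \approx - 72.759 i$)
$l + R{\left(x,-2079 \right)} = - \frac{80 i \sqrt{67}}{9} + \frac{-1902 - 2079}{-2079 + 2178} = - \frac{80 i \sqrt{67}}{9} + \frac{1}{99} \left(-3981\right) = - \frac{80 i \sqrt{67}}{9} - \frac{1327}{33} = - \frac{1327}{33} - \frac{80 i \sqrt{67}}{9}$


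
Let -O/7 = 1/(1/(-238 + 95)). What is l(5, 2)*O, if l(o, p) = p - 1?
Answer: 1001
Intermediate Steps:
l(o, p) = -1 + p
O = 1001 (O = -7/(1/(-238 + 95)) = -7/(1/(-143)) = -7/(-1/143) = -7*(-143) = 1001)
l(5, 2)*O = (-1 + 2)*1001 = 1*1001 = 1001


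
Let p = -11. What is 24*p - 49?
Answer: -313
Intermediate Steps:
24*p - 49 = 24*(-11) - 49 = -264 - 49 = -313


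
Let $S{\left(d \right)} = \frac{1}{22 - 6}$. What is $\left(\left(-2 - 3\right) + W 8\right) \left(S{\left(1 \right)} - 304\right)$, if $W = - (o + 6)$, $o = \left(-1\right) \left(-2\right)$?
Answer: $\frac{335547}{16} \approx 20972.0$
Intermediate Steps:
$S{\left(d \right)} = \frac{1}{16}$
$o = 2$
$W = -8$ ($W = - (2 + 6) = \left(-1\right) 8 = -8$)
$\left(\left(-2 - 3\right) + W 8\right) \left(S{\left(1 \right)} - 304\right) = \left(\left(-2 - 3\right) - 64\right) \left(\frac{1}{16} - 304\right) = \left(\left(-2 - 3\right) - 64\right) \left(- \frac{4863}{16}\right) = \left(-5 - 64\right) \left(- \frac{4863}{16}\right) = \left(-69\right) \left(- \frac{4863}{16}\right) = \frac{335547}{16}$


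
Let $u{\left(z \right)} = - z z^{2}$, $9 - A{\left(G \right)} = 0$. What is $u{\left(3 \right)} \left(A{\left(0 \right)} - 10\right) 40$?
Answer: $1080$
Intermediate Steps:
$A{\left(G \right)} = 9$ ($A{\left(G \right)} = 9 - 0 = 9 + 0 = 9$)
$u{\left(z \right)} = - z^{3}$
$u{\left(3 \right)} \left(A{\left(0 \right)} - 10\right) 40 = - 3^{3} \left(9 - 10\right) 40 = \left(-1\right) 27 \left(-1\right) 40 = \left(-27\right) \left(-1\right) 40 = 27 \cdot 40 = 1080$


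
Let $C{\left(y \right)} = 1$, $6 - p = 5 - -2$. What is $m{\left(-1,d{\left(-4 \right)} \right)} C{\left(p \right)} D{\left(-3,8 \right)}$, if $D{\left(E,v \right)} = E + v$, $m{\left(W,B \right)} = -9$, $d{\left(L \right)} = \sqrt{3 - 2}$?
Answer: $-45$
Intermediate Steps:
$d{\left(L \right)} = 1$ ($d{\left(L \right)} = \sqrt{1} = 1$)
$p = -1$ ($p = 6 - \left(5 - -2\right) = 6 - \left(5 + 2\right) = 6 - 7 = -1$)
$m{\left(-1,d{\left(-4 \right)} \right)} C{\left(p \right)} D{\left(-3,8 \right)} = \left(-9\right) 1 \left(-3 + 8\right) = \left(-9\right) 5 = -45$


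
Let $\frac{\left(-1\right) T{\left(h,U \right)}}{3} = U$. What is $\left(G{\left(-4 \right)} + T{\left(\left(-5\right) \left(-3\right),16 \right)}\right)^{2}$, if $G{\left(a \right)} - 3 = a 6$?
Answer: $4761$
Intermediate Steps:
$T{\left(h,U \right)} = - 3 U$
$G{\left(a \right)} = 3 + 6 a$ ($G{\left(a \right)} = 3 + a 6 = 3 + 6 a$)
$\left(G{\left(-4 \right)} + T{\left(\left(-5\right) \left(-3\right),16 \right)}\right)^{2} = \left(\left(3 + 6 \left(-4\right)\right) - 48\right)^{2} = \left(\left(3 - 24\right) - 48\right)^{2} = \left(-21 - 48\right)^{2} = \left(-69\right)^{2} = 4761$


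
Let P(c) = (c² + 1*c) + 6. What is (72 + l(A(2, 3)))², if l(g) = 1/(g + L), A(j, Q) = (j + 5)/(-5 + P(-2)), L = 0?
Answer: 257049/49 ≈ 5245.9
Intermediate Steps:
P(c) = 6 + c + c² (P(c) = (c² + c) + 6 = (c + c²) + 6 = 6 + c + c²)
A(j, Q) = 5/3 + j/3 (A(j, Q) = (j + 5)/(-5 + (6 - 2 + (-2)²)) = (5 + j)/(-5 + (6 - 2 + 4)) = (5 + j)/(-5 + 8) = (5 + j)/3 = (5 + j)*(⅓) = 5/3 + j/3)
l(g) = 1/g (l(g) = 1/(g + 0) = 1/g)
(72 + l(A(2, 3)))² = (72 + 1/(5/3 + (⅓)*2))² = (72 + 1/(5/3 + ⅔))² = (72 + 1/(7/3))² = (72 + 3/7)² = (507/7)² = 257049/49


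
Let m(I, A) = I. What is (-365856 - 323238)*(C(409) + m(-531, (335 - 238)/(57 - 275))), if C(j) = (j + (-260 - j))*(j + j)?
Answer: 146922420834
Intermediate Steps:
C(j) = -520*j
(-365856 - 323238)*(C(409) + m(-531, (335 - 238)/(57 - 275))) = (-365856 - 323238)*(-520*409 - 531) = -689094*(-212680 - 531) = -689094*(-213211) = 146922420834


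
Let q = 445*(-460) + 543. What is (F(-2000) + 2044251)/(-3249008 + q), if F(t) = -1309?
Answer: -2042942/3453165 ≈ -0.59161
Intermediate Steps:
q = -204157 (q = -204700 + 543 = -204157)
(F(-2000) + 2044251)/(-3249008 + q) = (-1309 + 2044251)/(-3249008 - 204157) = 2042942/(-3453165) = 2042942*(-1/3453165) = -2042942/3453165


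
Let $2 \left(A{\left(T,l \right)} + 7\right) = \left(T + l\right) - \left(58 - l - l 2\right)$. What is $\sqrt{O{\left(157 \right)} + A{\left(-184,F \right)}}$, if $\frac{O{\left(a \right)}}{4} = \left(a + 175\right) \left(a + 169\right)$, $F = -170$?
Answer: $2 \sqrt{108115} \approx 657.62$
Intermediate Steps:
$O{\left(a \right)} = 4 \left(169 + a\right) \left(175 + a\right)$ ($O{\left(a \right)} = 4 \left(a + 175\right) \left(a + 169\right) = 4 \left(175 + a\right) \left(169 + a\right) = 4 \left(169 + a\right) \left(175 + a\right)$)
$A{\left(T,l \right)} = -36 + \frac{T}{2} + 2 l$ ($A{\left(T,l \right)} = -7 + \frac{\left(T + l\right) - \left(58 - l - l 2\right)}{2} = -7 + \frac{\left(T + l\right) + \left(\left(l + 2 l\right) - 58\right)}{2} = -7 + \frac{\left(T + l\right) + \left(3 l - 58\right)}{2} = -7 + \frac{\left(T + l\right) + \left(-58 + 3 l\right)}{2} = -7 + \frac{-58 + T + 4 l}{2} = -7 + \left(-29 + \frac{T}{2} + 2 l\right) = -36 + \frac{T}{2} + 2 l$)
$\sqrt{O{\left(157 \right)} + A{\left(-184,F \right)}} = \sqrt{\left(118300 + 4 \cdot 157^{2} + 1376 \cdot 157\right) + \left(-36 + \frac{1}{2} \left(-184\right) + 2 \left(-170\right)\right)} = \sqrt{\left(118300 + 4 \cdot 24649 + 216032\right) - 468} = \sqrt{\left(118300 + 98596 + 216032\right) - 468} = \sqrt{432928 - 468} = \sqrt{432460} = 2 \sqrt{108115}$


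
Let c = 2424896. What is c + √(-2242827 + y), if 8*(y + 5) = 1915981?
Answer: 2424896 + 245*I*√534/4 ≈ 2.4249e+6 + 1415.4*I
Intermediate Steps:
y = 1915941/8 (y = -5 + (⅛)*1915981 = -5 + 1915981/8 = 1915941/8 ≈ 2.3949e+5)
c + √(-2242827 + y) = 2424896 + √(-2242827 + 1915941/8) = 2424896 + √(-16026675/8) = 2424896 + 245*I*√534/4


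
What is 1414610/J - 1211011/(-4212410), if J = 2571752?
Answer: 2268334317843/2708318460580 ≈ 0.83754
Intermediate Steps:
1414610/J - 1211011/(-4212410) = 1414610/2571752 - 1211011/(-4212410) = 1414610*(1/2571752) - 1211011*(-1/4212410) = 707305/1285876 + 1211011/4212410 = 2268334317843/2708318460580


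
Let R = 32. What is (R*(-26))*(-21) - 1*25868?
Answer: -8396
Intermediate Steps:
(R*(-26))*(-21) - 1*25868 = (32*(-26))*(-21) - 1*25868 = -832*(-21) - 25868 = 17472 - 25868 = -8396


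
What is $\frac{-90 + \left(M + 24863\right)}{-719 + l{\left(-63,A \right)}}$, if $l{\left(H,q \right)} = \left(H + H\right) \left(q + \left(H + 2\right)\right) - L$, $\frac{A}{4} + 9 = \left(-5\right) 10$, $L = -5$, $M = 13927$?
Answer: $\frac{3225}{3059} \approx 1.0543$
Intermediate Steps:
$A = -236$ ($A = -36 + 4 \left(\left(-5\right) 10\right) = -36 + 4 \left(-50\right) = -36 - 200 = -236$)
$l{\left(H,q \right)} = 5 + 2 H \left(2 + H + q\right)$ ($l{\left(H,q \right)} = \left(H + H\right) \left(q + \left(H + 2\right)\right) - -5 = 2 H \left(q + \left(2 + H\right)\right) + 5 = 2 H \left(2 + H + q\right) + 5 = 5 + 2 H \left(2 + H + q\right)$)
$\frac{-90 + \left(M + 24863\right)}{-719 + l{\left(-63,A \right)}} = \frac{-90 + \left(13927 + 24863\right)}{-719 + \left(5 + 2 \left(-63\right)^{2} + 4 \left(-63\right) + 2 \left(-63\right) \left(-236\right)\right)} = \frac{-90 + 38790}{-719 + \left(5 + 2 \cdot 3969 - 252 + 29736\right)} = \frac{38700}{-719 + \left(5 + 7938 - 252 + 29736\right)} = \frac{38700}{-719 + 37427} = \frac{38700}{36708} = 38700 \cdot \frac{1}{36708} = \frac{3225}{3059}$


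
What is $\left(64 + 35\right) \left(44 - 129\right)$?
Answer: $-8415$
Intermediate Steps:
$\left(64 + 35\right) \left(44 - 129\right) = 99 \left(-85\right) = -8415$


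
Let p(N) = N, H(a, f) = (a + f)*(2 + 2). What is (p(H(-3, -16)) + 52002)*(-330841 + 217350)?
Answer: -5893133666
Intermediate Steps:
H(a, f) = 4*a + 4*f (H(a, f) = (a + f)*4 = 4*a + 4*f)
(p(H(-3, -16)) + 52002)*(-330841 + 217350) = ((4*(-3) + 4*(-16)) + 52002)*(-330841 + 217350) = ((-12 - 64) + 52002)*(-113491) = (-76 + 52002)*(-113491) = 51926*(-113491) = -5893133666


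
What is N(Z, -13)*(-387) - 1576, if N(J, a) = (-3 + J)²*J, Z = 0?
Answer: -1576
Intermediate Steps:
N(J, a) = J*(-3 + J)²
N(Z, -13)*(-387) - 1576 = (0*(-3 + 0)²)*(-387) - 1576 = (0*(-3)²)*(-387) - 1576 = (0*9)*(-387) - 1576 = 0*(-387) - 1576 = 0 - 1576 = -1576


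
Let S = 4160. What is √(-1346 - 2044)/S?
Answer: I*√3390/4160 ≈ 0.013996*I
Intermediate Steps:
√(-1346 - 2044)/S = √(-1346 - 2044)/4160 = √(-3390)*(1/4160) = (I*√3390)*(1/4160) = I*√3390/4160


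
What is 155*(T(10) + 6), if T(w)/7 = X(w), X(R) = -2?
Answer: -1240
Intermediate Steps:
T(w) = -14 (T(w) = 7*(-2) = -14)
155*(T(10) + 6) = 155*(-14 + 6) = 155*(-8) = -1240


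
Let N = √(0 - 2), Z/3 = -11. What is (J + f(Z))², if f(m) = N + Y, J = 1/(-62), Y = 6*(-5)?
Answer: 3455633/3844 - 1861*I*√2/31 ≈ 898.97 - 84.898*I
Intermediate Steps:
Z = -33 (Z = 3*(-11) = -33)
Y = -30
N = I*√2 (N = √(-2) = I*√2 ≈ 1.4142*I)
J = -1/62 ≈ -0.016129
f(m) = -30 + I*√2 (f(m) = I*√2 - 30 = -30 + I*√2)
(J + f(Z))² = (-1/62 + (-30 + I*√2))² = (-1861/62 + I*√2)²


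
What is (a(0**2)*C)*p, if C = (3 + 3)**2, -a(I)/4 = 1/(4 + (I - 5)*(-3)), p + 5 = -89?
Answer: 13536/19 ≈ 712.42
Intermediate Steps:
p = -94 (p = -5 - 89 = -94)
a(I) = -4/(19 - 3*I) (a(I) = -4/(4 + (I - 5)*(-3)) = -4/(4 + (-5 + I)*(-3)) = -4/(4 + (15 - 3*I)) = -4/(19 - 3*I))
C = 36 (C = 6**2 = 36)
(a(0**2)*C)*p = ((4/(-19 + 3*0**2))*36)*(-94) = ((4/(-19 + 3*0))*36)*(-94) = ((4/(-19 + 0))*36)*(-94) = ((4/(-19))*36)*(-94) = ((4*(-1/19))*36)*(-94) = -4/19*36*(-94) = -144/19*(-94) = 13536/19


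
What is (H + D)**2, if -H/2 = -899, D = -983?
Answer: 664225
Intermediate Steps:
H = 1798 (H = -2*(-899) = 1798)
(H + D)**2 = (1798 - 983)**2 = 815**2 = 664225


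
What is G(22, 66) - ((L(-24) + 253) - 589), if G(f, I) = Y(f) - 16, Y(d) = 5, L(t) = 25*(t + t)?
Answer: 1525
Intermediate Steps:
L(t) = 50*t (L(t) = 25*(2*t) = 50*t)
G(f, I) = -11 (G(f, I) = 5 - 16 = -11)
G(22, 66) - ((L(-24) + 253) - 589) = -11 - ((50*(-24) + 253) - 589) = -11 - ((-1200 + 253) - 589) = -11 - (-947 - 589) = -11 - 1*(-1536) = -11 + 1536 = 1525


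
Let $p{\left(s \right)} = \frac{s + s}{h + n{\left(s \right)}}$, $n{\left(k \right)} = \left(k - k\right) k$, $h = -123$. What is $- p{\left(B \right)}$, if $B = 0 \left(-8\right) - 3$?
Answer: $- \frac{2}{41} \approx -0.048781$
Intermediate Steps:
$n{\left(k \right)} = 0$ ($n{\left(k \right)} = 0 k = 0$)
$B = -3$ ($B = 0 - 3 = -3$)
$p{\left(s \right)} = - \frac{2 s}{123}$ ($p{\left(s \right)} = \frac{s + s}{-123 + 0} = \frac{2 s}{-123} = 2 s \left(- \frac{1}{123}\right) = - \frac{2 s}{123}$)
$- p{\left(B \right)} = - \frac{\left(-2\right) \left(-3\right)}{123} = \left(-1\right) \frac{2}{41} = - \frac{2}{41}$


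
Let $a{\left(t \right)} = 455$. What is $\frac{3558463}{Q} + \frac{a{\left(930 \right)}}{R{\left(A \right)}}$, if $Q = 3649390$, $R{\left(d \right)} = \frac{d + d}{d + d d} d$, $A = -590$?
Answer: $\frac{98221725939}{430628020} \approx 228.09$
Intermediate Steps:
$R{\left(d \right)} = \frac{2 d^{2}}{d + d^{2}}$ ($R{\left(d \right)} = \frac{2 d}{d + d^{2}} d = \frac{2 d^{2}}{d + d^{2}}$)
$\frac{3558463}{Q} + \frac{a{\left(930 \right)}}{R{\left(A \right)}} = \frac{3558463}{3649390} + \frac{455}{2 \left(-590\right) \frac{1}{1 - 590}} = 3558463 \cdot \frac{1}{3649390} + \frac{455}{2 \left(-590\right) \frac{1}{-589}} = \frac{3558463}{3649390} + \frac{455}{2 \left(-590\right) \left(- \frac{1}{589}\right)} = \frac{3558463}{3649390} + \frac{455}{\frac{1180}{589}} = \frac{3558463}{3649390} + 455 \cdot \frac{589}{1180} = \frac{3558463}{3649390} + \frac{53599}{236} = \frac{98221725939}{430628020}$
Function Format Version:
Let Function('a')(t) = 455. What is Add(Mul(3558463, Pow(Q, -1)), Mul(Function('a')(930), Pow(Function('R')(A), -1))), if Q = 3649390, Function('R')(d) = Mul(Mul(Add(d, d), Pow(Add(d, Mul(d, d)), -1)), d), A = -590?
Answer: Rational(98221725939, 430628020) ≈ 228.09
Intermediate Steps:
Function('R')(d) = Mul(2, Pow(d, 2), Pow(Add(d, Pow(d, 2)), -1)) (Function('R')(d) = Mul(Mul(Mul(2, d), Pow(Add(d, Pow(d, 2)), -1)), d) = Mul(Mul(2, d, Pow(Add(d, Pow(d, 2)), -1)), d) = Mul(2, Pow(d, 2), Pow(Add(d, Pow(d, 2)), -1)))
Add(Mul(3558463, Pow(Q, -1)), Mul(Function('a')(930), Pow(Function('R')(A), -1))) = Add(Mul(3558463, Pow(3649390, -1)), Mul(455, Pow(Mul(2, -590, Pow(Add(1, -590), -1)), -1))) = Add(Mul(3558463, Rational(1, 3649390)), Mul(455, Pow(Mul(2, -590, Pow(-589, -1)), -1))) = Add(Rational(3558463, 3649390), Mul(455, Pow(Mul(2, -590, Rational(-1, 589)), -1))) = Add(Rational(3558463, 3649390), Mul(455, Pow(Rational(1180, 589), -1))) = Add(Rational(3558463, 3649390), Mul(455, Rational(589, 1180))) = Add(Rational(3558463, 3649390), Rational(53599, 236)) = Rational(98221725939, 430628020)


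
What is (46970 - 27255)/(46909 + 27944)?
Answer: 19715/74853 ≈ 0.26338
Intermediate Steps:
(46970 - 27255)/(46909 + 27944) = 19715/74853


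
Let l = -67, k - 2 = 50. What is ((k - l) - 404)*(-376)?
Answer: 107160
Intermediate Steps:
k = 52 (k = 2 + 50 = 52)
((k - l) - 404)*(-376) = ((52 - 1*(-67)) - 404)*(-376) = ((52 + 67) - 404)*(-376) = (119 - 404)*(-376) = -285*(-376) = 107160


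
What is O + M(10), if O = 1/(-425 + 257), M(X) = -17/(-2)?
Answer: 1427/168 ≈ 8.4940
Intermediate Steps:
M(X) = 17/2 (M(X) = -17*(-½) = 17/2)
O = -1/168 (O = 1/(-168) = -1/168 ≈ -0.0059524)
O + M(10) = -1/168 + 17/2 = 1427/168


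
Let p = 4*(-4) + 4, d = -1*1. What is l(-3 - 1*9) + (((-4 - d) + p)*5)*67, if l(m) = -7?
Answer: -5032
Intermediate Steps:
d = -1
p = -12 (p = -16 + 4 = -12)
l(-3 - 1*9) + (((-4 - d) + p)*5)*67 = -7 + (((-4 - 1*(-1)) - 12)*5)*67 = -7 + (((-4 + 1) - 12)*5)*67 = -7 + ((-3 - 12)*5)*67 = -7 - 15*5*67 = -7 - 75*67 = -7 - 5025 = -5032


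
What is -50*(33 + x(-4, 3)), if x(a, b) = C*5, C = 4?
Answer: -2650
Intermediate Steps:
x(a, b) = 20 (x(a, b) = 4*5 = 20)
-50*(33 + x(-4, 3)) = -50*(33 + 20) = -50*53 = -2650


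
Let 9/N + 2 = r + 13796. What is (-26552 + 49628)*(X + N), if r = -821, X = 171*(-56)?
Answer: -2866718534364/12973 ≈ -2.2098e+8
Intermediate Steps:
X = -9576
N = 9/12973 (N = 9/(-2 + (-821 + 13796)) = 9/(-2 + 12975) = 9/12973 ≈ 0.00069375)
(-26552 + 49628)*(X + N) = (-26552 + 49628)*(-9576 + 9/12973) = 23076*(-124229439/12973) = -2866718534364/12973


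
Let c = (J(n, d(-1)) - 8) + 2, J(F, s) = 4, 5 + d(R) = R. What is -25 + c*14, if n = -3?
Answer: -53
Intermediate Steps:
d(R) = -5 + R
c = -2 (c = (4 - 8) + 2 = -4 + 2 = -2)
-25 + c*14 = -25 - 2*14 = -25 - 28 = -53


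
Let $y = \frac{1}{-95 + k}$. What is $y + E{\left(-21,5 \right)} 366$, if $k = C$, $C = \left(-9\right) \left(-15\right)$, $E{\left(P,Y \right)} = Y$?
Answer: $\frac{73201}{40} \approx 1830.0$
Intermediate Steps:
$C = 135$
$k = 135$
$y = \frac{1}{40}$ ($y = \frac{1}{-95 + 135} = \frac{1}{40} \approx 0.025$)
$y + E{\left(-21,5 \right)} 366 = \frac{1}{40} + 5 \cdot 366 = \frac{1}{40} + 1830 = \frac{73201}{40}$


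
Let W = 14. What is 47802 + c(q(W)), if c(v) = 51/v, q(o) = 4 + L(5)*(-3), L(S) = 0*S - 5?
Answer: 908289/19 ≈ 47805.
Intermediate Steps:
L(S) = -5 (L(S) = 0 - 5 = -5)
q(o) = 19 (q(o) = 4 - 5*(-3) = 4 + 15 = 19)
47802 + c(q(W)) = 47802 + 51/19 = 908289/19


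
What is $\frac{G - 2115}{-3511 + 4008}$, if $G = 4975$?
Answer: $\frac{2860}{497} \approx 5.7545$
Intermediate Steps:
$\frac{G - 2115}{-3511 + 4008} = \frac{4975 - 2115}{-3511 + 4008} = \frac{4975 - 2115}{497} = \left(4975 - 2115\right) \frac{1}{497} = 2860 \cdot \frac{1}{497} = \frac{2860}{497}$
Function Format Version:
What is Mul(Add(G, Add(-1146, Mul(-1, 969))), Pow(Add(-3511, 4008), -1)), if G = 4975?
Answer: Rational(2860, 497) ≈ 5.7545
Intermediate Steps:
Mul(Add(G, Add(-1146, Mul(-1, 969))), Pow(Add(-3511, 4008), -1)) = Mul(Add(4975, Add(-1146, Mul(-1, 969))), Pow(Add(-3511, 4008), -1)) = Mul(Add(4975, Add(-1146, -969)), Pow(497, -1)) = Mul(Add(4975, -2115), Rational(1, 497)) = Mul(2860, Rational(1, 497)) = Rational(2860, 497)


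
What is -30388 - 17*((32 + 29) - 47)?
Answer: -30626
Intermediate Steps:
-30388 - 17*((32 + 29) - 47) = -30388 - 17*(61 - 47) = -30388 - 17*14 = -30388 - 1*238 = -30388 - 238 = -30626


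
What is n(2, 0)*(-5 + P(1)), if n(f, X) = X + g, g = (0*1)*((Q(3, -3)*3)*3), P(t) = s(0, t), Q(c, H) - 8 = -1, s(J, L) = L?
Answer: 0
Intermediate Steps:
Q(c, H) = 7 (Q(c, H) = 8 - 1 = 7)
P(t) = t
g = 0 (g = (0*1)*((7*3)*3) = 0*(21*3) = 0*63 = 0)
n(f, X) = X (n(f, X) = X + 0 = X)
n(2, 0)*(-5 + P(1)) = 0*(-5 + 1) = 0*(-4) = 0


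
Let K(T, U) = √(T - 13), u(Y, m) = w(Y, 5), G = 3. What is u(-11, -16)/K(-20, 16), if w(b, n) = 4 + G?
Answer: -7*I*√33/33 ≈ -1.2185*I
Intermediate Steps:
w(b, n) = 7 (w(b, n) = 4 + 3 = 7)
u(Y, m) = 7
K(T, U) = √(-13 + T)
u(-11, -16)/K(-20, 16) = 7/(√(-13 - 20)) = 7/(√(-33)) = 7/((I*√33)) = 7*(-I*√33/33) = -7*I*√33/33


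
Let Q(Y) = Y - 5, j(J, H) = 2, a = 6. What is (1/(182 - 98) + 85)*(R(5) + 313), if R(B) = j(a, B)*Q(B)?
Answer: 2235133/84 ≈ 26609.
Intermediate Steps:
Q(Y) = -5 + Y
R(B) = -10 + 2*B (R(B) = 2*(-5 + B) = -10 + 2*B)
(1/(182 - 98) + 85)*(R(5) + 313) = (1/(182 - 98) + 85)*((-10 + 2*5) + 313) = (1/84 + 85)*((-10 + 10) + 313) = (1/84 + 85)*(0 + 313) = (7141/84)*313 = 2235133/84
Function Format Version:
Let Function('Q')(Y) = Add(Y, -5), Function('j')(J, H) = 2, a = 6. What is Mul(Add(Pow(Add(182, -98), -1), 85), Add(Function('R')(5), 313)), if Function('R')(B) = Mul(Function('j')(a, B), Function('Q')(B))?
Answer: Rational(2235133, 84) ≈ 26609.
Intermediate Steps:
Function('Q')(Y) = Add(-5, Y)
Function('R')(B) = Add(-10, Mul(2, B)) (Function('R')(B) = Mul(2, Add(-5, B)) = Add(-10, Mul(2, B)))
Mul(Add(Pow(Add(182, -98), -1), 85), Add(Function('R')(5), 313)) = Mul(Add(Pow(Add(182, -98), -1), 85), Add(Add(-10, Mul(2, 5)), 313)) = Mul(Add(Pow(84, -1), 85), Add(Add(-10, 10), 313)) = Mul(Add(Rational(1, 84), 85), Add(0, 313)) = Mul(Rational(7141, 84), 313) = Rational(2235133, 84)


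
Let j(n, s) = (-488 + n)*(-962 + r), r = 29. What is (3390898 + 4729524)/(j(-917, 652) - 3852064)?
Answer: -8120422/2541199 ≈ -3.1955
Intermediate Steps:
j(n, s) = 455304 - 933*n (j(n, s) = (-488 + n)*(-962 + 29) = (-488 + n)*(-933) = 455304 - 933*n)
(3390898 + 4729524)/(j(-917, 652) - 3852064) = (3390898 + 4729524)/((455304 - 933*(-917)) - 3852064) = 8120422/((455304 + 855561) - 3852064) = 8120422/(1310865 - 3852064) = 8120422/(-2541199) = 8120422*(-1/2541199) = -8120422/2541199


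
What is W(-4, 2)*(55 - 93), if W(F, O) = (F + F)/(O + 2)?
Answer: 76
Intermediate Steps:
W(F, O) = 2*F/(2 + O) (W(F, O) = (2*F)/(2 + O) = 2*F/(2 + O))
W(-4, 2)*(55 - 93) = (2*(-4)/(2 + 2))*(55 - 93) = (2*(-4)/4)*(-38) = (2*(-4)*(1/4))*(-38) = -2*(-38) = 76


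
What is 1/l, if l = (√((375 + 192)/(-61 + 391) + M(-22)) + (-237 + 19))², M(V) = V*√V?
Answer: 330/(218*√330 - √3*√(189 - 2420*I*√22))² ≈ 2.2436e-5 - 1.5184e-6*I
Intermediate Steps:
M(V) = V^(3/2)
l = (-218 + √(189/110 - 22*I*√22))² (l = (√((375 + 192)/(-61 + 391) + (-22)^(3/2)) + (-237 + 19))² = (√(567/330 - 22*I*√22) - 218)² = (√(567*(1/330) - 22*I*√22) - 218)² = (√(189/110 - 22*I*√22) - 218)² = (-218 + √(189/110 - 22*I*√22))² ≈ 44368.0 + 3002.6*I)
1/l = 1/((218*√330 - √3*√(189 - 2420*I*√22))²/330) = 330/(218*√330 - √3*√(189 - 2420*I*√22))²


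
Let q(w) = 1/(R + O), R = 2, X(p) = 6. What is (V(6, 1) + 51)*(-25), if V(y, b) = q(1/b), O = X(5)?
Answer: -10225/8 ≈ -1278.1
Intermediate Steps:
O = 6
q(w) = ⅛ (q(w) = 1/(2 + 6) = 1/8 = ⅛)
V(y, b) = ⅛
(V(6, 1) + 51)*(-25) = (⅛ + 51)*(-25) = (409/8)*(-25) = -10225/8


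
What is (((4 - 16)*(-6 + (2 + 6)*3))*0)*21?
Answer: 0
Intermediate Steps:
(((4 - 16)*(-6 + (2 + 6)*3))*0)*21 = (-12*(-6 + 8*3)*0)*21 = (-12*(-6 + 24)*0)*21 = (-12*18*0)*21 = -216*0*21 = 0*21 = 0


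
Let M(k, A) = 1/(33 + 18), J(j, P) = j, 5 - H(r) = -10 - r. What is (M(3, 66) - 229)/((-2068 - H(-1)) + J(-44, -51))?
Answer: 5839/54213 ≈ 0.10770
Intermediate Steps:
H(r) = 15 + r (H(r) = 5 - (-10 - r) = 5 + (10 + r) = 15 + r)
M(k, A) = 1/51
(M(3, 66) - 229)/((-2068 - H(-1)) + J(-44, -51)) = (1/51 - 229)/((-2068 - (15 - 1)) - 44) = -11678/(51*((-2068 - 1*14) - 44)) = -11678/(51*((-2068 - 14) - 44)) = -11678/(51*(-2082 - 44)) = -11678/51/(-2126) = -11678/51*(-1/2126) = 5839/54213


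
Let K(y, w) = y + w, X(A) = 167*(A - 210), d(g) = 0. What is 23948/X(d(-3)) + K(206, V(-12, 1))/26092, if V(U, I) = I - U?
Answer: -308585443/457523220 ≈ -0.67447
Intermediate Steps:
X(A) = -35070 + 167*A (X(A) = 167*(-210 + A) = -35070 + 167*A)
K(y, w) = w + y
23948/X(d(-3)) + K(206, V(-12, 1))/26092 = 23948/(-35070 + 167*0) + ((1 - 1*(-12)) + 206)/26092 = 23948/(-35070 + 0) + ((1 + 12) + 206)*(1/26092) = 23948/(-35070) + (13 + 206)*(1/26092) = 23948*(-1/35070) + 219*(1/26092) = -11974/17535 + 219/26092 = -308585443/457523220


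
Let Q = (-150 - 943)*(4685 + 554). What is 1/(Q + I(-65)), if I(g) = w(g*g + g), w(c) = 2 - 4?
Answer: -1/5726229 ≈ -1.7464e-7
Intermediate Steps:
w(c) = -2
I(g) = -2
Q = -5726227 (Q = -1093*5239 = -5726227)
1/(Q + I(-65)) = 1/(-5726227 - 2) = 1/(-5726229) = -1/5726229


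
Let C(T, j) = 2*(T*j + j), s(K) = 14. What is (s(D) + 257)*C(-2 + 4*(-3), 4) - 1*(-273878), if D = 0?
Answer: 245694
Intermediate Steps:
C(T, j) = 2*j + 2*T*j (C(T, j) = 2*(j + T*j) = 2*j + 2*T*j)
(s(D) + 257)*C(-2 + 4*(-3), 4) - 1*(-273878) = (14 + 257)*(2*4*(1 + (-2 + 4*(-3)))) - 1*(-273878) = 271*(2*4*(1 + (-2 - 12))) + 273878 = 271*(2*4*(1 - 14)) + 273878 = 271*(2*4*(-13)) + 273878 = 271*(-104) + 273878 = -28184 + 273878 = 245694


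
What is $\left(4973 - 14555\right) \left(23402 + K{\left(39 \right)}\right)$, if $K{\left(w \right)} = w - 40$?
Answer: $-224228382$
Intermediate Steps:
$K{\left(w \right)} = -40 + w$
$\left(4973 - 14555\right) \left(23402 + K{\left(39 \right)}\right) = \left(4973 - 14555\right) \left(23402 + \left(-40 + 39\right)\right) = - 9582 \left(23402 - 1\right) = \left(-9582\right) 23401 = -224228382$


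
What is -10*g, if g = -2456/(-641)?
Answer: -24560/641 ≈ -38.315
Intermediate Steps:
g = 2456/641 (g = -2456*(-1/641) = 2456/641 ≈ 3.8315)
-10*g = -10*2456/641 = -24560/641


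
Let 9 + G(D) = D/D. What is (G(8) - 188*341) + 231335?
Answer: 167219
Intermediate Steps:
G(D) = -8 (G(D) = -9 + D/D = -9 + 1 = -8)
(G(8) - 188*341) + 231335 = (-8 - 188*341) + 231335 = (-8 - 64108) + 231335 = -64116 + 231335 = 167219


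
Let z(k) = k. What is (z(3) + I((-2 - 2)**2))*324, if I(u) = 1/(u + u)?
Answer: 7857/8 ≈ 982.13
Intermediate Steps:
I(u) = 1/(2*u)
(z(3) + I((-2 - 2)**2))*324 = (3 + 1/(2*((-2 - 2)**2)))*324 = (3 + 1/(2*((-4)**2)))*324 = (3 + (1/2)/16)*324 = (3 + (1/2)*(1/16))*324 = (3 + 1/32)*324 = (97/32)*324 = 7857/8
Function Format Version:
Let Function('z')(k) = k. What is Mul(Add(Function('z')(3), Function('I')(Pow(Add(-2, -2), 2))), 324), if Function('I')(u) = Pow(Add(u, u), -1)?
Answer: Rational(7857, 8) ≈ 982.13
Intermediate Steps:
Function('I')(u) = Mul(Rational(1, 2), Pow(u, -1)) (Function('I')(u) = Pow(Mul(2, u), -1) = Mul(Rational(1, 2), Pow(u, -1)))
Mul(Add(Function('z')(3), Function('I')(Pow(Add(-2, -2), 2))), 324) = Mul(Add(3, Mul(Rational(1, 2), Pow(Pow(Add(-2, -2), 2), -1))), 324) = Mul(Add(3, Mul(Rational(1, 2), Pow(Pow(-4, 2), -1))), 324) = Mul(Add(3, Mul(Rational(1, 2), Pow(16, -1))), 324) = Mul(Add(3, Mul(Rational(1, 2), Rational(1, 16))), 324) = Mul(Add(3, Rational(1, 32)), 324) = Mul(Rational(97, 32), 324) = Rational(7857, 8)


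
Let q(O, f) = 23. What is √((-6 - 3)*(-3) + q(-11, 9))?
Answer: 5*√2 ≈ 7.0711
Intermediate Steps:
√((-6 - 3)*(-3) + q(-11, 9)) = √((-6 - 3)*(-3) + 23) = √(-9*(-3) + 23) = √(27 + 23) = √50 = 5*√2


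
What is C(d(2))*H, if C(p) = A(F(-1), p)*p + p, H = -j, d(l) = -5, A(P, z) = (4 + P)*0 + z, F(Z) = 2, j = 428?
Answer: -8560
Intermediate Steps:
A(P, z) = z (A(P, z) = 0 + z = z)
H = -428 (H = -1*428 = -428)
C(p) = p + p² (C(p) = p*p + p = p² + p = p + p²)
C(d(2))*H = -5*(1 - 5)*(-428) = -5*(-4)*(-428) = 20*(-428) = -8560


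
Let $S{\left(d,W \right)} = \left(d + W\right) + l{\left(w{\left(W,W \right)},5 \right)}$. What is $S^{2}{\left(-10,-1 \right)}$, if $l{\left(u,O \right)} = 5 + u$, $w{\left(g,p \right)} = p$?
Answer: $49$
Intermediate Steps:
$S{\left(d,W \right)} = 5 + d + 2 W$ ($S{\left(d,W \right)} = \left(d + W\right) + \left(5 + W\right) = \left(W + d\right) + \left(5 + W\right) = 5 + d + 2 W$)
$S^{2}{\left(-10,-1 \right)} = \left(5 - 10 + 2 \left(-1\right)\right)^{2} = \left(5 - 10 - 2\right)^{2} = \left(-7\right)^{2} = 49$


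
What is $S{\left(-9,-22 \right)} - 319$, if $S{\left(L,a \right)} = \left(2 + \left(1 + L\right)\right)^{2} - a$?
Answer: $-261$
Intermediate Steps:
$S{\left(L,a \right)} = \left(3 + L\right)^{2} - a$
$S{\left(-9,-22 \right)} - 319 = \left(\left(3 - 9\right)^{2} - -22\right) - 319 = \left(\left(-6\right)^{2} + 22\right) - 319 = \left(36 + 22\right) - 319 = 58 - 319 = -261$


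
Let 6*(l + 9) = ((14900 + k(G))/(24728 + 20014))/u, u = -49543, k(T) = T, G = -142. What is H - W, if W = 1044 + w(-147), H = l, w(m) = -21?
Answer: -6862757404355/6649958718 ≈ -1032.0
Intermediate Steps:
l = -59849635841/6649958718 (l = -9 + (((14900 - 142)/(24728 + 20014))/(-49543))/6 = -9 + ((14758/44742)*(-1/49543))/6 = -9 + ((14758*(1/44742))*(-1/49543))/6 = -9 + ((7379/22371)*(-1/49543))/6 = -9 + (1/6)*(-7379/1108326453) = -9 - 7379/6649958718 = -59849635841/6649958718 ≈ -9.0000)
H = -59849635841/6649958718 ≈ -9.0000
W = 1023 (W = 1044 - 21 = 1023)
H - W = -59849635841/6649958718 - 1*1023 = -59849635841/6649958718 - 1023 = -6862757404355/6649958718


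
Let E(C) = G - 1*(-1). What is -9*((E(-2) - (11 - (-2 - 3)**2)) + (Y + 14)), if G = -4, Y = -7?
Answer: -162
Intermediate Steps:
E(C) = -3 (E(C) = -4 - 1*(-1) = -4 + 1 = -3)
-9*((E(-2) - (11 - (-2 - 3)**2)) + (Y + 14)) = -9*((-3 - (11 - (-2 - 3)**2)) + (-7 + 14)) = -9*((-3 - (11 - 1*(-5)**2)) + 7) = -9*((-3 - (11 - 1*25)) + 7) = -9*((-3 - (11 - 25)) + 7) = -9*((-3 - 1*(-14)) + 7) = -9*((-3 + 14) + 7) = -9*(11 + 7) = -9*18 = -162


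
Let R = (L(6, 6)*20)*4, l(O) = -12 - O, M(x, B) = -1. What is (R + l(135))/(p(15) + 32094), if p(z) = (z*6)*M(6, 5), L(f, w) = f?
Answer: 37/3556 ≈ 0.010405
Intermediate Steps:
R = 480 (R = (6*20)*4 = 120*4 = 480)
p(z) = -6*z (p(z) = (z*6)*(-1) = (6*z)*(-1) = -6*z)
(R + l(135))/(p(15) + 32094) = (480 + (-12 - 1*135))/(-6*15 + 32094) = (480 + (-12 - 135))/(-90 + 32094) = (480 - 147)/32004 = 333*(1/32004) = 37/3556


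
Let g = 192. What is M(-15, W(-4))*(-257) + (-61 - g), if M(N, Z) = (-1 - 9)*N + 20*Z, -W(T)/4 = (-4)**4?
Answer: 5224557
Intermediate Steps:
W(T) = -1024 (W(T) = -4*(-4)**4 = -4*256 = -1024)
M(N, Z) = -10*N + 20*Z
M(-15, W(-4))*(-257) + (-61 - g) = (-10*(-15) + 20*(-1024))*(-257) + (-61 - 1*192) = (150 - 20480)*(-257) + (-61 - 192) = -20330*(-257) - 253 = 5224810 - 253 = 5224557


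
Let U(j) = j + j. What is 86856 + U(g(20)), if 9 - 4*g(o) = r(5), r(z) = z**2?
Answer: 86848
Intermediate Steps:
g(o) = -4 (g(o) = 9/4 - 1/4*5**2 = 9/4 - 1/4*25 = 9/4 - 25/4 = -4)
U(j) = 2*j
86856 + U(g(20)) = 86856 + 2*(-4) = 86856 - 8 = 86848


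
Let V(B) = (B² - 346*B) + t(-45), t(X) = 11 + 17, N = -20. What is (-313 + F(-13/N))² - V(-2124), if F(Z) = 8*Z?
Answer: -128789179/25 ≈ -5.1516e+6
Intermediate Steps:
t(X) = 28
V(B) = 28 + B² - 346*B (V(B) = (B² - 346*B) + 28 = 28 + B² - 346*B)
(-313 + F(-13/N))² - V(-2124) = (-313 + 8*(-13/(-20)))² - (28 + (-2124)² - 346*(-2124)) = (-313 + 8*(-13*(-1/20)))² - (28 + 4511376 + 734904) = (-313 + 8*(13/20))² - 1*5246308 = (-313 + 26/5)² - 5246308 = (-1539/5)² - 5246308 = 2368521/25 - 5246308 = -128789179/25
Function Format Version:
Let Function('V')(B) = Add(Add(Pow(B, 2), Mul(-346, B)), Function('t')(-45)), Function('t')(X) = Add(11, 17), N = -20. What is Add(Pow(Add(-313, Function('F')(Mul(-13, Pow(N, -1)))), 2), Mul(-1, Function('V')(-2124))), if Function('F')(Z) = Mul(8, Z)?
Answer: Rational(-128789179, 25) ≈ -5.1516e+6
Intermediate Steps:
Function('t')(X) = 28
Function('V')(B) = Add(28, Pow(B, 2), Mul(-346, B)) (Function('V')(B) = Add(Add(Pow(B, 2), Mul(-346, B)), 28) = Add(28, Pow(B, 2), Mul(-346, B)))
Add(Pow(Add(-313, Function('F')(Mul(-13, Pow(N, -1)))), 2), Mul(-1, Function('V')(-2124))) = Add(Pow(Add(-313, Mul(8, Mul(-13, Pow(-20, -1)))), 2), Mul(-1, Add(28, Pow(-2124, 2), Mul(-346, -2124)))) = Add(Pow(Add(-313, Mul(8, Mul(-13, Rational(-1, 20)))), 2), Mul(-1, Add(28, 4511376, 734904))) = Add(Pow(Add(-313, Mul(8, Rational(13, 20))), 2), Mul(-1, 5246308)) = Add(Pow(Add(-313, Rational(26, 5)), 2), -5246308) = Add(Pow(Rational(-1539, 5), 2), -5246308) = Add(Rational(2368521, 25), -5246308) = Rational(-128789179, 25)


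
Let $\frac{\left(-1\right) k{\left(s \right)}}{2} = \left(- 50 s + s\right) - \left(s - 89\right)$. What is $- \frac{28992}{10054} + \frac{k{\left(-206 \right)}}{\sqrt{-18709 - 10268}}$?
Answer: $- \frac{14496}{5027} + \frac{6926 i \sqrt{28977}}{9659} \approx -2.8836 + 122.06 i$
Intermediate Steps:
$k{\left(s \right)} = -178 + 100 s$ ($k{\left(s \right)} = - 2 \left(\left(- 50 s + s\right) - \left(s - 89\right)\right) = - 2 \left(- 49 s - \left(-89 + s\right)\right) = - 2 \left(89 - 50 s\right) = -178 + 100 s$)
$- \frac{28992}{10054} + \frac{k{\left(-206 \right)}}{\sqrt{-18709 - 10268}} = - \frac{28992}{10054} + \frac{-178 + 100 \left(-206\right)}{\sqrt{-18709 - 10268}} = \left(-28992\right) \frac{1}{10054} + \frac{-178 - 20600}{\sqrt{-28977}} = - \frac{14496}{5027} - \frac{20778}{i \sqrt{28977}} = - \frac{14496}{5027} - 20778 \left(- \frac{i \sqrt{28977}}{28977}\right) = - \frac{14496}{5027} + \frac{6926 i \sqrt{28977}}{9659}$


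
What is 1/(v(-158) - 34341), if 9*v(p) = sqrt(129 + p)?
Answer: -2781621/95523646790 - 9*I*sqrt(29)/95523646790 ≈ -2.912e-5 - 5.0738e-10*I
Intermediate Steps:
v(p) = sqrt(129 + p)/9
1/(v(-158) - 34341) = 1/(sqrt(129 - 158)/9 - 34341) = 1/(sqrt(-29)/9 - 34341) = 1/((I*sqrt(29))/9 - 34341) = 1/(I*sqrt(29)/9 - 34341) = 1/(-34341 + I*sqrt(29)/9)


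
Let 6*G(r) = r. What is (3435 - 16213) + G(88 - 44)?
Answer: -38312/3 ≈ -12771.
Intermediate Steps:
G(r) = r/6
(3435 - 16213) + G(88 - 44) = (3435 - 16213) + (88 - 44)/6 = -12778 + (⅙)*44 = -12778 + 22/3 = -38312/3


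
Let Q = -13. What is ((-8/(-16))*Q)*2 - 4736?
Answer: -4749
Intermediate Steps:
((-8/(-16))*Q)*2 - 4736 = (-8/(-16)*(-13))*2 - 4736 = (-8*(-1/16)*(-13))*2 - 4736 = ((½)*(-13))*2 - 4736 = -13/2*2 - 4736 = -13 - 4736 = -4749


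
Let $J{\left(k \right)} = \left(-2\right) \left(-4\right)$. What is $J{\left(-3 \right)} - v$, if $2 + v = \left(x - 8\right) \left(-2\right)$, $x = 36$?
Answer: $66$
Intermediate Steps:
$v = -58$ ($v = -2 + \left(36 - 8\right) \left(-2\right) = -2 + 28 \left(-2\right) = -2 - 56 = -58$)
$J{\left(k \right)} = 8$
$J{\left(-3 \right)} - v = 8 - -58 = 8 + 58 = 66$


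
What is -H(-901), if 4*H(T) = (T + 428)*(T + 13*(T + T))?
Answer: -11506671/4 ≈ -2.8767e+6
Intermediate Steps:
H(T) = 27*T*(428 + T)/4 (H(T) = ((T + 428)*(T + 13*(T + T)))/4 = ((428 + T)*(T + 13*(2*T)))/4 = ((428 + T)*(T + 26*T))/4 = ((428 + T)*(27*T))/4 = (27*T*(428 + T))/4 = 27*T*(428 + T)/4)
-H(-901) = -27*(-901)*(428 - 901)/4 = -27*(-901)*(-473)/4 = -1*11506671/4 = -11506671/4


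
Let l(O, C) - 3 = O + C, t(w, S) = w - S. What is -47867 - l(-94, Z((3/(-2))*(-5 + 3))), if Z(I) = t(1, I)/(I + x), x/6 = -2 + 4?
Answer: -716638/15 ≈ -47776.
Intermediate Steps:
x = 12 (x = 6*(-2 + 4) = 6*2 = 12)
Z(I) = (1 - I)/(12 + I) (Z(I) = (1 - I)/(I + 12) = (1 - I)/(12 + I))
l(O, C) = 3 + C + O (l(O, C) = 3 + (O + C) = 3 + (C + O) = 3 + C + O)
-47867 - l(-94, Z((3/(-2))*(-5 + 3))) = -47867 - (3 + (1 - 3/(-2)*(-5 + 3))/(12 + (3/(-2))*(-5 + 3)) - 94) = -47867 - (3 + (1 - 3*(-½)*(-2))/(12 + (3*(-½))*(-2)) - 94) = -47867 - (3 + (1 - (-3)*(-2)/2)/(12 - 3/2*(-2)) - 94) = -47867 - (3 + (1 - 1*3)/(12 + 3) - 94) = -47867 - (3 + (1 - 3)/15 - 94) = -47867 - (3 + (1/15)*(-2) - 94) = -47867 - (3 - 2/15 - 94) = -47867 - 1*(-1367/15) = -47867 + 1367/15 = -716638/15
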